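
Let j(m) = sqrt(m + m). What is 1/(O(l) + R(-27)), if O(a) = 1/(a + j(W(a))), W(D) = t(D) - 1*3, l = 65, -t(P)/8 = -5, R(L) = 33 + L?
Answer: 24971/150217 + sqrt(74)/150217 ≈ 0.16629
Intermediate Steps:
t(P) = 40 (t(P) = -8*(-5) = 40)
W(D) = 37 (W(D) = 40 - 1*3 = 40 - 3 = 37)
j(m) = sqrt(2)*sqrt(m) (j(m) = sqrt(2*m) = sqrt(2)*sqrt(m))
O(a) = 1/(a + sqrt(74)) (O(a) = 1/(a + sqrt(2)*sqrt(37)) = 1/(a + sqrt(74)))
1/(O(l) + R(-27)) = 1/(1/(65 + sqrt(74)) + (33 - 27)) = 1/(1/(65 + sqrt(74)) + 6) = 1/(6 + 1/(65 + sqrt(74)))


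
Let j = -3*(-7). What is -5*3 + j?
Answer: 6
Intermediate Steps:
j = 21
-5*3 + j = -5*3 + 21 = -15 + 21 = 6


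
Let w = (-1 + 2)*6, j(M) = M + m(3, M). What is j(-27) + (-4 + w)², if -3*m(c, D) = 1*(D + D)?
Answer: -5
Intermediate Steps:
m(c, D) = -2*D/3 (m(c, D) = -(D + D)/3 = -2*D/3)
j(M) = M/3 (j(M) = M - 2*M/3 = M/3)
w = 6 (w = 1*6 = 6)
j(-27) + (-4 + w)² = (⅓)*(-27) + (-4 + 6)² = -9 + 2² = -9 + 4 = -5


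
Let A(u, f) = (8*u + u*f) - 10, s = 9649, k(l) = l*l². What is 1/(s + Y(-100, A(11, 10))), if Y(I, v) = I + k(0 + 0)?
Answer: 1/9549 ≈ 0.00010472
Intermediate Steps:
k(l) = l³
A(u, f) = -10 + 8*u + f*u (A(u, f) = (8*u + f*u) - 10 = -10 + 8*u + f*u)
Y(I, v) = I (Y(I, v) = I + (0 + 0)³ = I + 0³ = I + 0 = I)
1/(s + Y(-100, A(11, 10))) = 1/(9649 - 100) = 1/9549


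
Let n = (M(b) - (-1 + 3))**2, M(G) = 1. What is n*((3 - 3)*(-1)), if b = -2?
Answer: 0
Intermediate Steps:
n = 1 (n = (1 - (-1 + 3))**2 = (1 - 1*2)**2 = (1 - 2)**2 = (-1)**2 = 1)
n*((3 - 3)*(-1)) = 1*((3 - 3)*(-1)) = 1*(0*(-1)) = 1*0 = 0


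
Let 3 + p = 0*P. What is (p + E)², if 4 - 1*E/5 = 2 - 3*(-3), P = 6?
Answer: 1444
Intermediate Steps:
p = -3 (p = -3 + 0*6 = -3 + 0 = -3)
E = -35 (E = 20 - 5*(2 - 3*(-3)) = 20 - 5*(2 + 9) = 20 - 5*11 = 20 - 55 = -35)
(p + E)² = (-3 - 35)² = (-38)² = 1444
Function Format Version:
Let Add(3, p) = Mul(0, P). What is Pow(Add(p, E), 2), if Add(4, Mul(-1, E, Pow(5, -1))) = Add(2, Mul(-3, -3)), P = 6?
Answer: 1444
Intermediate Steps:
p = -3 (p = Add(-3, Mul(0, 6)) = Add(-3, 0) = -3)
E = -35 (E = Add(20, Mul(-5, Add(2, Mul(-3, -3)))) = Add(20, Mul(-5, Add(2, 9))) = Add(20, Mul(-5, 11)) = Add(20, -55) = -35)
Pow(Add(p, E), 2) = Pow(Add(-3, -35), 2) = Pow(-38, 2) = 1444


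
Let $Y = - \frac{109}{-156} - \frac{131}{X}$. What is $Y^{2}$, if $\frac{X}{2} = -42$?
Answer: $\frac{168921}{33124} \approx 5.0997$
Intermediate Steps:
$X = -84$ ($X = 2 \left(-42\right) = -84$)
$Y = \frac{411}{182}$ ($Y = - \frac{109}{-156} - \frac{131}{-84} = \left(-109\right) \left(- \frac{1}{156}\right) - - \frac{131}{84} = \frac{109}{156} + \frac{131}{84} = \frac{411}{182} \approx 2.2582$)
$Y^{2} = \left(\frac{411}{182}\right)^{2} = \frac{168921}{33124}$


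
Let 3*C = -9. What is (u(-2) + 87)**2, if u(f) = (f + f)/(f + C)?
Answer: 192721/25 ≈ 7708.8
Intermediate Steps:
C = -3 (C = (1/3)*(-9) = -3)
u(f) = 2*f/(-3 + f) (u(f) = (f + f)/(f - 3) = (2*f)/(-3 + f) = 2*f/(-3 + f))
(u(-2) + 87)**2 = (2*(-2)/(-3 - 2) + 87)**2 = (2*(-2)/(-5) + 87)**2 = (2*(-2)*(-1/5) + 87)**2 = (4/5 + 87)**2 = (439/5)**2 = 192721/25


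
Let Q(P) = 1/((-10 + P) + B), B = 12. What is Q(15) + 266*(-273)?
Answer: -1234505/17 ≈ -72618.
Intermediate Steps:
Q(P) = 1/(2 + P) (Q(P) = 1/((-10 + P) + 12) = 1/(2 + P))
Q(15) + 266*(-273) = 1/(2 + 15) + 266*(-273) = 1/17 - 72618 = -1234505/17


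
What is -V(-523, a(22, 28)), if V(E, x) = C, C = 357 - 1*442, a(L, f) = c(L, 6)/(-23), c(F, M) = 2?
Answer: 85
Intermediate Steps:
a(L, f) = -2/23 (a(L, f) = 2/(-23) = 2*(-1/23) = -2/23)
C = -85 (C = 357 - 442 = -85)
V(E, x) = -85
-V(-523, a(22, 28)) = -1*(-85) = 85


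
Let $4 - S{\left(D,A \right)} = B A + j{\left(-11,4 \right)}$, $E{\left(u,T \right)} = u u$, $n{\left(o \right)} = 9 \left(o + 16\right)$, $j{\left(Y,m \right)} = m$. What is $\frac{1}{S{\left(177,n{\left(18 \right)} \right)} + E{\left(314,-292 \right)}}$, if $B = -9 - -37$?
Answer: $\frac{1}{90028} \approx 1.1108 \cdot 10^{-5}$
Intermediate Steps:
$n{\left(o \right)} = 144 + 9 o$ ($n{\left(o \right)} = 9 \left(16 + o\right) = 144 + 9 o$)
$B = 28$ ($B = -9 + 37 = 28$)
$E{\left(u,T \right)} = u^{2}$
$S{\left(D,A \right)} = - 28 A$ ($S{\left(D,A \right)} = 4 - \left(28 A + 4\right) = 4 - \left(4 + 28 A\right) = - 28 A$)
$\frac{1}{S{\left(177,n{\left(18 \right)} \right)} + E{\left(314,-292 \right)}} = \frac{1}{- 28 \left(144 + 9 \cdot 18\right) + 314^{2}} = \frac{1}{- 28 \left(144 + 162\right) + 98596} = \frac{1}{\left(-28\right) 306 + 98596} = \frac{1}{-8568 + 98596} = \frac{1}{90028}$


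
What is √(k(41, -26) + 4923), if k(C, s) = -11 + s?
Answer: √4886 ≈ 69.900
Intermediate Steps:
√(k(41, -26) + 4923) = √((-11 - 26) + 4923) = √(-37 + 4923) = √4886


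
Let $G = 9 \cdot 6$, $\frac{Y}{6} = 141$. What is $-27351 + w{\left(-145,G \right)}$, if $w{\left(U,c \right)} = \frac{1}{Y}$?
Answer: $- \frac{23138945}{846} \approx -27351.0$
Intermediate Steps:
$Y = 846$ ($Y = 6 \cdot 141 = 846$)
$G = 54$
$w{\left(U,c \right)} = \frac{1}{846}$
$-27351 + w{\left(-145,G \right)} = -27351 + \frac{1}{846} = - \frac{23138945}{846}$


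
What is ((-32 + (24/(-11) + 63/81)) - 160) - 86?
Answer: -27661/99 ≈ -279.40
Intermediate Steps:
((-32 + (24/(-11) + 63/81)) - 160) - 86 = ((-32 + (24*(-1/11) + 63*(1/81))) - 160) - 86 = ((-32 + (-24/11 + 7/9)) - 160) - 86 = ((-32 - 139/99) - 160) - 86 = (-3307/99 - 160) - 86 = -19147/99 - 86 = -27661/99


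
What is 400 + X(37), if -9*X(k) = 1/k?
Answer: 133199/333 ≈ 400.00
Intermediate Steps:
X(k) = -1/(9*k)
400 + X(37) = 400 - ⅑/37 = 400 - ⅑*1/37 = 400 - 1/333 = 133199/333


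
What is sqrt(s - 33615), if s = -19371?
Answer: I*sqrt(52986) ≈ 230.19*I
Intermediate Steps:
sqrt(s - 33615) = sqrt(-19371 - 33615) = sqrt(-52986) = I*sqrt(52986)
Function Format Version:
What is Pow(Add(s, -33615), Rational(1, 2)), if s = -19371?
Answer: Mul(I, Pow(52986, Rational(1, 2))) ≈ Mul(230.19, I)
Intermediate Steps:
Pow(Add(s, -33615), Rational(1, 2)) = Pow(Add(-19371, -33615), Rational(1, 2)) = Pow(-52986, Rational(1, 2)) = Mul(I, Pow(52986, Rational(1, 2)))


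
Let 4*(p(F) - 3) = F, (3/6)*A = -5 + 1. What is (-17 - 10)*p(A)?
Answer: -27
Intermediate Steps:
A = -8 (A = 2*(-5 + 1) = 2*(-4) = -8)
p(F) = 3 + F/4
(-17 - 10)*p(A) = (-17 - 10)*(3 + (¼)*(-8)) = -27*(3 - 2) = -27*1 = -27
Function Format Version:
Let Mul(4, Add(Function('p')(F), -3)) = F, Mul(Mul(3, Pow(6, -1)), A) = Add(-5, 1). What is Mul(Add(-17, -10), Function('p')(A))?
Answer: -27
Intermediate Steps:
A = -8 (A = Mul(2, Add(-5, 1)) = Mul(2, -4) = -8)
Function('p')(F) = Add(3, Mul(Rational(1, 4), F))
Mul(Add(-17, -10), Function('p')(A)) = Mul(Add(-17, -10), Add(3, Mul(Rational(1, 4), -8))) = Mul(-27, Add(3, -2)) = Mul(-27, 1) = -27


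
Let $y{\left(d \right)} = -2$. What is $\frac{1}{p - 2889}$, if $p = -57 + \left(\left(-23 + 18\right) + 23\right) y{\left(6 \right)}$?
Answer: $- \frac{1}{2982} \approx -0.00033535$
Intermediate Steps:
$p = -93$ ($p = -57 + \left(\left(-23 + 18\right) + 23\right) \left(-2\right) = -57 + \left(-5 + 23\right) \left(-2\right) = -57 + 18 \left(-2\right) = -57 - 36 = -93$)
$\frac{1}{p - 2889} = \frac{1}{-93 - 2889} = \frac{1}{-2982} = - \frac{1}{2982}$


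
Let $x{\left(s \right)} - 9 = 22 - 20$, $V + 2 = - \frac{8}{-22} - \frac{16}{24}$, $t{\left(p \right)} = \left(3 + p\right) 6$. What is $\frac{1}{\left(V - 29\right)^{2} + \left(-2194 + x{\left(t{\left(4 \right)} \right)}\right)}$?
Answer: $- \frac{1089}{1310198} \approx -0.00083117$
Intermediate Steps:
$t{\left(p \right)} = 18 + 6 p$
$V = - \frac{76}{33}$ ($V = -2 - \left(- \frac{4}{11} + \frac{2}{3}\right) = -2 - \frac{10}{33} = - \frac{76}{33} \approx -2.303$)
$x{\left(s \right)} = 11$ ($x{\left(s \right)} = 9 + \left(22 - 20\right) = 9 + 2 = 11$)
$\frac{1}{\left(V - 29\right)^{2} + \left(-2194 + x{\left(t{\left(4 \right)} \right)}\right)} = \frac{1}{\left(- \frac{76}{33} - 29\right)^{2} + \left(-2194 + 11\right)} = \frac{1}{\left(- \frac{1033}{33}\right)^{2} - 2183} = \frac{1}{\frac{1067089}{1089} - 2183} = \frac{1}{- \frac{1310198}{1089}} = - \frac{1089}{1310198}$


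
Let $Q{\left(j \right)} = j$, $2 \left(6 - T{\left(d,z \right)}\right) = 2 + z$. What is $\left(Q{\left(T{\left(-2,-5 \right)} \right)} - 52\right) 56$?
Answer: $-2492$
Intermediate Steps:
$T{\left(d,z \right)} = 5 - \frac{z}{2}$ ($T{\left(d,z \right)} = 6 - \frac{2 + z}{2} = 6 - \left(1 + \frac{z}{2}\right) = 5 - \frac{z}{2}$)
$\left(Q{\left(T{\left(-2,-5 \right)} \right)} - 52\right) 56 = \left(\left(5 - - \frac{5}{2}\right) - 52\right) 56 = \left(\left(5 + \frac{5}{2}\right) - 52\right) 56 = \left(\frac{15}{2} - 52\right) 56 = \left(- \frac{89}{2}\right) 56 = -2492$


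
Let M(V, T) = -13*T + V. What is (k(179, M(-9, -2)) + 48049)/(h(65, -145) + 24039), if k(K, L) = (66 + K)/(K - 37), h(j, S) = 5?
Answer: 6823203/3414248 ≈ 1.9984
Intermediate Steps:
M(V, T) = V - 13*T
k(K, L) = (66 + K)/(-37 + K)
(k(179, M(-9, -2)) + 48049)/(h(65, -145) + 24039) = ((66 + 179)/(-37 + 179) + 48049)/(5 + 24039) = (245/142 + 48049)/24044 = ((1/142)*245 + 48049)*(1/24044) = (245/142 + 48049)*(1/24044) = (6823203/142)*(1/24044) = 6823203/3414248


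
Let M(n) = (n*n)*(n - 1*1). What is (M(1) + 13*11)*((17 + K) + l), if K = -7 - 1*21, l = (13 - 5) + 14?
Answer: 1573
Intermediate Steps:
l = 22 (l = 8 + 14 = 22)
K = -28 (K = -7 - 21 = -28)
M(n) = n**2*(-1 + n) (M(n) = n**2*(n - 1) = n**2*(-1 + n))
(M(1) + 13*11)*((17 + K) + l) = (1**2*(-1 + 1) + 13*11)*((17 - 28) + 22) = (1*0 + 143)*(-11 + 22) = (0 + 143)*11 = 143*11 = 1573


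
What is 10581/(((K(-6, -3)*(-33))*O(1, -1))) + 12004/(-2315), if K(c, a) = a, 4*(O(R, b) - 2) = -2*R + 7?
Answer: 27510304/993135 ≈ 27.700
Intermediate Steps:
O(R, b) = 15/4 - R/2 (O(R, b) = 2 + (-2*R + 7)/4 = 2 + (7 - 2*R)/4 = 2 + (7/4 - R/2) = 15/4 - R/2)
10581/(((K(-6, -3)*(-33))*O(1, -1))) + 12004/(-2315) = 10581/(((-3*(-33))*(15/4 - ½*1))) + 12004/(-2315) = 10581/((99*(15/4 - ½))) + 12004*(-1/2315) = 10581/((99*(13/4))) - 12004/2315 = 10581/(1287/4) - 12004/2315 = 10581*(4/1287) - 12004/2315 = 14108/429 - 12004/2315 = 27510304/993135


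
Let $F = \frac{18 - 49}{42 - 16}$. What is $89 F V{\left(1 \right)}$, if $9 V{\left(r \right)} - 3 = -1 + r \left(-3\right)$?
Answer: $\frac{2759}{234} \approx 11.791$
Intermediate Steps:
$V{\left(r \right)} = \frac{2}{9} - \frac{r}{3}$ ($V{\left(r \right)} = \frac{1}{3} + \frac{-1 + r \left(-3\right)}{9} = \frac{1}{3} + \frac{-1 - 3 r}{9} = \frac{1}{3} - \left(\frac{1}{9} + \frac{r}{3}\right) = \frac{2}{9} - \frac{r}{3}$)
$F = - \frac{31}{26} \approx -1.1923$
$89 F V{\left(1 \right)} = 89 \left(- \frac{31}{26}\right) \left(\frac{2}{9} - \frac{1}{3}\right) = - \frac{2759 \left(\frac{2}{9} - \frac{1}{3}\right)}{26} = \left(- \frac{2759}{26}\right) \left(- \frac{1}{9}\right) = \frac{2759}{234}$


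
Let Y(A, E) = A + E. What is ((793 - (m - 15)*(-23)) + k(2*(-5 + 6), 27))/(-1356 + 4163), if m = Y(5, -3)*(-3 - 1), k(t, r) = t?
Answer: 38/401 ≈ 0.094763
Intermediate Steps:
m = -8 (m = (5 - 3)*(-3 - 1) = 2*(-4) = -8)
((793 - (m - 15)*(-23)) + k(2*(-5 + 6), 27))/(-1356 + 4163) = ((793 - (-8 - 15)*(-23)) + 2*(-5 + 6))/(-1356 + 4163) = ((793 - (-23)*(-23)) + 2*1)/2807 = ((793 - 1*529) + 2)*(1/2807) = ((793 - 529) + 2)*(1/2807) = (264 + 2)*(1/2807) = 266*(1/2807) = 38/401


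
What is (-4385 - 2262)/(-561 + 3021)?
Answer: -6647/2460 ≈ -2.7020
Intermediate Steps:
(-4385 - 2262)/(-561 + 3021) = -6647/2460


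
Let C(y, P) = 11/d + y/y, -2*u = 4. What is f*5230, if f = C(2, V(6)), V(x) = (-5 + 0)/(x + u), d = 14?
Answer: 65375/7 ≈ 9339.3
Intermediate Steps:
u = -2 (u = -½*4 = -2)
V(x) = -5/(-2 + x) (V(x) = (-5 + 0)/(x - 2) = -5/(-2 + x))
C(y, P) = 25/14 (C(y, P) = 11/14 + y/y = 11*(1/14) + 1 = 11/14 + 1 = 25/14)
f = 25/14 ≈ 1.7857
f*5230 = (25/14)*5230 = 65375/7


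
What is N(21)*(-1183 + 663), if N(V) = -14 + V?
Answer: -3640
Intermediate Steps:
N(21)*(-1183 + 663) = (-14 + 21)*(-1183 + 663) = 7*(-520) = -3640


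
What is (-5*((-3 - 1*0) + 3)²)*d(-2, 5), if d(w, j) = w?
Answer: 0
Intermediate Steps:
(-5*((-3 - 1*0) + 3)²)*d(-2, 5) = -5*((-3 - 1*0) + 3)²*(-2) = -5*((-3 + 0) + 3)²*(-2) = -5*(-3 + 3)²*(-2) = -5*0²*(-2) = -5*0*(-2) = 0*(-2) = 0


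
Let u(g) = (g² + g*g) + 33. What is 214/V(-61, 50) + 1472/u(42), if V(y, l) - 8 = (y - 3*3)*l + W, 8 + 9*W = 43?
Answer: 39352010/111790473 ≈ 0.35202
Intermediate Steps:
W = 35/9 (W = -8/9 + (⅑)*43 = -8/9 + 43/9 = 35/9 ≈ 3.8889)
V(y, l) = 107/9 + l*(-9 + y) (V(y, l) = 8 + ((y - 3*3)*l + 35/9) = 8 + ((y - 9)*l + 35/9) = 8 + ((-9 + y)*l + 35/9) = 8 + (l*(-9 + y) + 35/9) = 8 + (35/9 + l*(-9 + y)) = 107/9 + l*(-9 + y))
u(g) = 33 + 2*g² (u(g) = (g² + g²) + 33 = 2*g² + 33 = 33 + 2*g²)
214/V(-61, 50) + 1472/u(42) = 214/(107/9 - 9*50 + 50*(-61)) + 1472/(33 + 2*42²) = 214/(107/9 - 450 - 3050) + 1472/(33 + 2*1764) = 214/(-31393/9) + 1472/(33 + 3528) = 214*(-9/31393) + 1472/3561 = -1926/31393 + 1472*(1/3561) = -1926/31393 + 1472/3561 = 39352010/111790473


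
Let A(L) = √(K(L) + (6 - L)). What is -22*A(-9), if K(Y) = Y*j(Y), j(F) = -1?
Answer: -44*√6 ≈ -107.78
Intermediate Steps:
K(Y) = -Y (K(Y) = Y*(-1) = -Y)
A(L) = √(6 - 2*L) (A(L) = √(-L + (6 - L)) = √(6 - 2*L))
-22*A(-9) = -22*√(6 - 2*(-9)) = -22*√(6 + 18) = -44*√6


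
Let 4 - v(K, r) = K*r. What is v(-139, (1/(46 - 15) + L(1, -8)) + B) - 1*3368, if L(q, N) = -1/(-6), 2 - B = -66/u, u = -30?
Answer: -3128659/930 ≈ -3364.1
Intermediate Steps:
B = -1/5 (B = 2 - (-66)/(-30) = 2 - (-66)*(-1)/30 = 2 - 1*11/5 = 2 - 11/5 = -1/5 ≈ -0.20000)
L(q, N) = 1/6 (L(q, N) = -1*(-1/6) = 1/6)
v(K, r) = 4 - K*r
v(-139, (1/(46 - 15) + L(1, -8)) + B) - 1*3368 = (4 - 1*(-139)*((1/(46 - 15) + 1/6) - 1/5)) - 1*3368 = (4 - 1*(-139)*((1/31 + 1/6) - 1/5)) - 3368 = (4 - 1*(-139)*(37/186 - 1/5)) - 3368 = (4 - 1*(-139)*(-1/930)) - 3368 = (4 - 139/930) - 3368 = 3581/930 - 3368 = -3128659/930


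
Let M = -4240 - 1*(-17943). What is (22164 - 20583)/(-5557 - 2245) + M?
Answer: 106909225/7802 ≈ 13703.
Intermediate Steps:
M = 13703 (M = -4240 + 17943 = 13703)
(22164 - 20583)/(-5557 - 2245) + M = (22164 - 20583)/(-5557 - 2245) + 13703 = 1581/(-7802) + 13703 = 1581*(-1/7802) + 13703 = -1581/7802 + 13703 = 106909225/7802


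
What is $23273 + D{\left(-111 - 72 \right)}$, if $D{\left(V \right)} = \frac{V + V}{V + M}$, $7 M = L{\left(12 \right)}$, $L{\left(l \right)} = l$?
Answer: $\frac{9845333}{423} \approx 23275.0$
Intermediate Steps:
$M = \frac{12}{7}$ ($M = \frac{1}{7} \cdot 12 = \frac{12}{7} \approx 1.7143$)
$D{\left(V \right)} = \frac{2 V}{\frac{12}{7} + V}$ ($D{\left(V \right)} = \frac{V + V}{V + \frac{12}{7}} = \frac{2 V}{\frac{12}{7} + V}$)
$23273 + D{\left(-111 - 72 \right)} = 23273 + \frac{14 \left(-111 - 72\right)}{12 + 7 \left(-111 - 72\right)} = 23273 + 14 \left(-183\right) \frac{1}{12 + 7 \left(-183\right)} = 23273 + 14 \left(-183\right) \frac{1}{12 - 1281} = 23273 + 14 \left(-183\right) \frac{1}{-1269} = 23273 + 14 \left(-183\right) \left(- \frac{1}{1269}\right) = 23273 + \frac{854}{423} = \frac{9845333}{423}$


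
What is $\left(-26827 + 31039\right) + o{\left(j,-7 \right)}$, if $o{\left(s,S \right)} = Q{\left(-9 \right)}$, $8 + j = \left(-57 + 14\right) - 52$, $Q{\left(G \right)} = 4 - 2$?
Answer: $4214$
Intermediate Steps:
$Q{\left(G \right)} = 2$
$j = -103$ ($j = -8 + \left(\left(-57 + 14\right) - 52\right) = -8 - 95 = -103$)
$o{\left(s,S \right)} = 2$
$\left(-26827 + 31039\right) + o{\left(j,-7 \right)} = \left(-26827 + 31039\right) + 2 = 4212 + 2 = 4214$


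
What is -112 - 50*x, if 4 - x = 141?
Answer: 6738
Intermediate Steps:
x = -137 (x = 4 - 1*141 = 4 - 141 = -137)
-112 - 50*x = -112 - 50*(-137) = -112 + 6850 = 6738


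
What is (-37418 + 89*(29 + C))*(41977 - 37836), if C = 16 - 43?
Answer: -154210840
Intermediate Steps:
C = -27
(-37418 + 89*(29 + C))*(41977 - 37836) = (-37418 + 89*(29 - 27))*(41977 - 37836) = (-37418 + 89*2)*4141 = (-37418 + 178)*4141 = -37240*4141 = -154210840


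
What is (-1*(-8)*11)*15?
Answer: 1320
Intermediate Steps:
(-1*(-8)*11)*15 = (8*11)*15 = 88*15 = 1320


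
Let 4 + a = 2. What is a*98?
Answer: -196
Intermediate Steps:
a = -2 (a = -4 + 2 = -2)
a*98 = -2*98 = -196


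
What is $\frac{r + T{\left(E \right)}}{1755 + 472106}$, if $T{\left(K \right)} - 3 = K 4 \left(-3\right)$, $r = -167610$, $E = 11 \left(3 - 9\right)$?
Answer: $- \frac{166815}{473861} \approx -0.35203$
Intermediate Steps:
$E = -66$ ($E = 11 \left(-6\right) = -66$)
$T{\left(K \right)} = 3 - 12 K$ ($T{\left(K \right)} = 3 + K 4 \left(-3\right) = 3 + 4 K \left(-3\right) = 3 - 12 K$)
$\frac{r + T{\left(E \right)}}{1755 + 472106} = \frac{-167610 + \left(3 - -792\right)}{1755 + 472106} = \frac{-167610 + \left(3 + 792\right)}{473861} = \left(-167610 + 795\right) \frac{1}{473861} = \left(-166815\right) \frac{1}{473861} = - \frac{166815}{473861}$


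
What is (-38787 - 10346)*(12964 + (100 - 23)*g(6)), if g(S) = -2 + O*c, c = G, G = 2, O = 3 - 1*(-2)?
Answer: -667226140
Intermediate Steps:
O = 5 (O = 3 + 2 = 5)
c = 2
g(S) = 8 (g(S) = -2 + 5*2 = -2 + 10 = 8)
(-38787 - 10346)*(12964 + (100 - 23)*g(6)) = (-38787 - 10346)*(12964 + (100 - 23)*8) = -49133*(12964 + 77*8) = -49133*(12964 + 616) = -49133*13580 = -667226140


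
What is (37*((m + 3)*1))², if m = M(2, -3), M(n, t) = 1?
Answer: 21904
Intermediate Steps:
m = 1
(37*((m + 3)*1))² = (37*((1 + 3)*1))² = (37*(4*1))² = (37*4)² = 148² = 21904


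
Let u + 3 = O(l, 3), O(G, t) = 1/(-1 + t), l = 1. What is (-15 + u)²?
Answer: 1225/4 ≈ 306.25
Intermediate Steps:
u = -5/2 (u = -3 + 1/(-1 + 3) = -3 + 1/2 = -3 + ½ = -5/2 ≈ -2.5000)
(-15 + u)² = (-15 - 5/2)² = (-35/2)² = 1225/4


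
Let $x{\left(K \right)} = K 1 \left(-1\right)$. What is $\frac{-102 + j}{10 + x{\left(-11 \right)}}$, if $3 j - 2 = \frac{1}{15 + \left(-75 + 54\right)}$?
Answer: $- \frac{1825}{378} \approx -4.828$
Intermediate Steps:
$x{\left(K \right)} = - K$ ($x{\left(K \right)} = K \left(-1\right) = - K$)
$j = \frac{11}{18}$ ($j = \frac{2}{3} + \frac{1}{3 \left(15 + \left(-75 + 54\right)\right)} = \frac{2}{3} + \frac{1}{3 \left(15 - 21\right)} = \frac{2}{3} + \frac{1}{3 \left(-6\right)} = \frac{2}{3} + \frac{1}{3} \left(- \frac{1}{6}\right) = \frac{2}{3} - \frac{1}{18} = \frac{11}{18} \approx 0.61111$)
$\frac{-102 + j}{10 + x{\left(-11 \right)}} = \frac{-102 + \frac{11}{18}}{10 - -11} = - \frac{1825}{18 \left(10 + 11\right)} = - \frac{1825}{18 \cdot 21} = \left(- \frac{1825}{18}\right) \frac{1}{21} = - \frac{1825}{378}$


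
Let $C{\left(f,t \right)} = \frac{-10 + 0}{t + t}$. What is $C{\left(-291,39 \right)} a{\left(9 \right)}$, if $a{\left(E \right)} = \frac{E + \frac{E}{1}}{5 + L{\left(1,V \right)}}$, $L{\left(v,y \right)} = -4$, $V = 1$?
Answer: $- \frac{30}{13} \approx -2.3077$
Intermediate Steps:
$a{\left(E \right)} = 2 E$ ($a{\left(E \right)} = \frac{E + \frac{E}{1}}{5 - 4} = \frac{E + E 1}{1} = \left(E + E\right) 1 = 2 E 1 = 2 E$)
$C{\left(f,t \right)} = - \frac{5}{t}$ ($C{\left(f,t \right)} = - \frac{10}{2 t} = - 10 \frac{1}{2 t} = - \frac{5}{t}$)
$C{\left(-291,39 \right)} a{\left(9 \right)} = - \frac{5}{39} \cdot 2 \cdot 9 = \left(-5\right) \frac{1}{39} \cdot 18 = \left(- \frac{5}{39}\right) 18 = - \frac{30}{13}$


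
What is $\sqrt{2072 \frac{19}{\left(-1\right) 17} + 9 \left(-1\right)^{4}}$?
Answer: $\frac{i \sqrt{666655}}{17} \approx 48.029 i$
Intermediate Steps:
$\sqrt{2072 \frac{19}{\left(-1\right) 17} + 9 \left(-1\right)^{4}} = \sqrt{2072 \frac{19}{-17} + 9 \cdot 1} = \sqrt{2072 \cdot 19 \left(- \frac{1}{17}\right) + 9} = \sqrt{2072 \left(- \frac{19}{17}\right) + 9} = \sqrt{- \frac{39368}{17} + 9} = \sqrt{- \frac{39215}{17}} = \frac{i \sqrt{666655}}{17}$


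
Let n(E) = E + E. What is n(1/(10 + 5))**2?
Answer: 4/225 ≈ 0.017778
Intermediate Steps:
n(E) = 2*E
n(1/(10 + 5))**2 = (2/(10 + 5))**2 = (2/15)**2 = 4/225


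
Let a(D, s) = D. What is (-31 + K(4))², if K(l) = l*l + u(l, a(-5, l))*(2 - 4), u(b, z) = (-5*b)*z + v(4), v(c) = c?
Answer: 49729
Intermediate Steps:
u(b, z) = 4 - 5*b*z (u(b, z) = (-5*b)*z + 4 = -5*b*z + 4 = 4 - 5*b*z)
K(l) = -8 + l² - 50*l (K(l) = l*l + (4 - 5*l*(-5))*(2 - 4) = l² + (4 + 25*l)*(-2) = l² + (-8 - 50*l) = -8 + l² - 50*l)
(-31 + K(4))² = (-31 + (-8 + 4² - 50*4))² = (-31 + (-8 + 16 - 200))² = (-31 - 192)² = (-223)² = 49729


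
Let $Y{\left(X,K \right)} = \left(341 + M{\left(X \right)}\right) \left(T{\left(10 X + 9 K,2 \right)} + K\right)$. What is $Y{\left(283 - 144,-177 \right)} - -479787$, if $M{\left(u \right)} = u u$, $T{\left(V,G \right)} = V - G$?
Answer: $-7031097$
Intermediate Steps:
$M{\left(u \right)} = u^{2}$
$Y{\left(X,K \right)} = \left(341 + X^{2}\right) \left(-2 + 10 K + 10 X\right)$ ($Y{\left(X,K \right)} = \left(341 + X^{2}\right) \left(\left(\left(10 X + 9 K\right) - 2\right) + K\right) = \left(341 + X^{2}\right) \left(\left(\left(9 K + 10 X\right) - 2\right) + K\right) = \left(341 + X^{2}\right) \left(\left(-2 + 9 K + 10 X\right) + K\right) = \left(341 + X^{2}\right) \left(-2 + 10 K + 10 X\right)$)
$Y{\left(283 - 144,-177 \right)} - -479787 = \left(-682 + 3410 \left(-177\right) + 3410 \left(283 - 144\right) - 177 \left(283 - 144\right)^{2} + \left(283 - 144\right)^{2} \left(-2 + 9 \left(-177\right) + 10 \left(283 - 144\right)\right)\right) - -479787 = \left(-682 - 603570 + 3410 \cdot 139 - 177 \cdot 139^{2} + 139^{2} \left(-2 - 1593 + 10 \cdot 139\right)\right) + 479787 = \left(-682 - 603570 + 473990 - 3419817 + 19321 \left(-2 - 1593 + 1390\right)\right) + 479787 = \left(-682 - 603570 + 473990 - 3419817 + 19321 \left(-205\right)\right) + 479787 = \left(-682 - 603570 + 473990 - 3419817 - 3960805\right) + 479787 = -7510884 + 479787 = -7031097$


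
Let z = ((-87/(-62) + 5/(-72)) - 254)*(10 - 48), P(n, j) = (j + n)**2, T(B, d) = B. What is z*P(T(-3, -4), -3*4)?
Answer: 267876725/124 ≈ 2.1603e+6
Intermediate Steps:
z = 10715069/1116 (z = ((-87*(-1/62) + 5*(-1/72)) - 254)*(-38) = ((87/62 - 5/72) - 254)*(-38) = (2977/2232 - 254)*(-38) = -563951/2232*(-38) = 10715069/1116 ≈ 9601.3)
z*P(T(-3, -4), -3*4) = 10715069*(-3*4 - 3)**2/1116 = 10715069*(-12 - 3)**2/1116 = (10715069/1116)*(-15)**2 = (10715069/1116)*225 = 267876725/124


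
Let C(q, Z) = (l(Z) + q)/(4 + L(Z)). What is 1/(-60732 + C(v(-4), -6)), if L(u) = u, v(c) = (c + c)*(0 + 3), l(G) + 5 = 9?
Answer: -1/60722 ≈ -1.6468e-5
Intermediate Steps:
l(G) = 4 (l(G) = -5 + 9 = 4)
v(c) = 6*c (v(c) = (2*c)*3 = 6*c)
C(q, Z) = (4 + q)/(4 + Z)
1/(-60732 + C(v(-4), -6)) = 1/(-60732 + (4 + 6*(-4))/(4 - 6)) = 1/(-60732 + (4 - 24)/(-2)) = 1/(-60732 - 1/2*(-20)) = 1/(-60732 + 10) = 1/(-60722) = -1/60722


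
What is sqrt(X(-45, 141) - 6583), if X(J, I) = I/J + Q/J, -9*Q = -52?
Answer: 2*I*sqrt(3334295)/45 ≈ 81.156*I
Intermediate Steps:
Q = 52/9 (Q = -1/9*(-52) = 52/9 ≈ 5.7778)
X(J, I) = 52/(9*J) + I/J (X(J, I) = I/J + 52/(9*J) = 52/(9*J) + I/J)
sqrt(X(-45, 141) - 6583) = sqrt((52/9 + 141)/(-45) - 6583) = sqrt(-1/45*1321/9 - 6583) = sqrt(-1321/405 - 6583) = sqrt(-2667436/405) = 2*I*sqrt(3334295)/45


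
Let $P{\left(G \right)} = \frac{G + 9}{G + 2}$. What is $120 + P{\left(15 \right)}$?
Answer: $\frac{2064}{17} \approx 121.41$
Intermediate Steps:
$P{\left(G \right)} = \frac{9 + G}{2 + G}$
$120 + P{\left(15 \right)} = 120 + \frac{9 + 15}{2 + 15} = 120 + \frac{1}{17} \cdot 24 = 120 + \frac{24}{17} = \frac{2064}{17}$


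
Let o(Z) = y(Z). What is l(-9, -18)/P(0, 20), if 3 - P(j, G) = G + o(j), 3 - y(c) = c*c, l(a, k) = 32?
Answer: -8/5 ≈ -1.6000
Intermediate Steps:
y(c) = 3 - c**2 (y(c) = 3 - c*c = 3 - c**2)
o(Z) = 3 - Z**2
P(j, G) = j**2 - G (P(j, G) = 3 - (G + (3 - j**2)) = 3 - (3 + G - j**2) = 3 + (-3 + j**2 - G) = j**2 - G)
l(-9, -18)/P(0, 20) = 32/(0**2 - 1*20) = 32/(0 - 20) = 32/(-20) = 32*(-1/20) = -8/5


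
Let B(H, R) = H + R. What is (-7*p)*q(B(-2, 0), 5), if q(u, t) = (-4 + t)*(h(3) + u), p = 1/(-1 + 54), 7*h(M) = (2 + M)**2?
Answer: -11/53 ≈ -0.20755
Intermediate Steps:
h(M) = (2 + M)**2/7
p = 1/53 ≈ 0.018868
q(u, t) = (-4 + t)*(25/7 + u) (q(u, t) = (-4 + t)*((2 + 3)**2/7 + u) = (-4 + t)*((1/7)*5**2 + u) = (-4 + t)*((1/7)*25 + u) = (-4 + t)*(25/7 + u))
(-7*p)*q(B(-2, 0), 5) = (-7*1/53)*(-100/7 - 4*(-2 + 0) + (25/7)*5 + 5*(-2 + 0)) = -7*(-100/7 - 4*(-2) + 125/7 + 5*(-2))/53 = -7*(-100/7 + 8 + 125/7 - 10)/53 = -7/53*11/7 = -11/53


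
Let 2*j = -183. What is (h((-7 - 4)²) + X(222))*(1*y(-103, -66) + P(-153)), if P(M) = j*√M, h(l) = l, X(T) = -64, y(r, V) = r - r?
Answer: -31293*I*√17/2 ≈ -64512.0*I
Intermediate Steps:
j = -183/2 (j = (½)*(-183) = -183/2 ≈ -91.500)
y(r, V) = 0
P(M) = -183*√M/2
(h((-7 - 4)²) + X(222))*(1*y(-103, -66) + P(-153)) = ((-7 - 4)² - 64)*(1*0 - 549*I*√17/2) = ((-11)² - 64)*(0 - 549*I*√17/2) = (121 - 64)*(0 - 549*I*√17/2) = 57*(-549*I*√17/2) = -31293*I*√17/2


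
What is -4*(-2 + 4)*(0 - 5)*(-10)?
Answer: -400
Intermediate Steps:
-4*(-2 + 4)*(0 - 5)*(-10) = -8*(-5)*(-10) = -4*(-10)*(-10) = 40*(-10) = -400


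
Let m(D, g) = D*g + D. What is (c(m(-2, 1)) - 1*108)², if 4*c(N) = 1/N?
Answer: 2989441/256 ≈ 11678.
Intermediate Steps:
m(D, g) = D + D*g
c(N) = 1/(4*N)
(c(m(-2, 1)) - 1*108)² = (1/(4*((-2*(1 + 1)))) - 1*108)² = (1/(4*((-2*2))) - 108)² = ((¼)/(-4) - 108)² = ((¼)*(-¼) - 108)² = (-1/16 - 108)² = (-1729/16)² = 2989441/256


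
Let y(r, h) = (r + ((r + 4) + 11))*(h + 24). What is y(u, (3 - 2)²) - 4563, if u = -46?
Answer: -6488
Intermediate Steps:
y(r, h) = (15 + 2*r)*(24 + h) (y(r, h) = (r + ((4 + r) + 11))*(24 + h) = (r + (15 + r))*(24 + h) = (15 + 2*r)*(24 + h))
y(u, (3 - 2)²) - 4563 = (360 + 15*(3 - 2)² + 48*(-46) + 2*(3 - 2)²*(-46)) - 4563 = (360 + 15*1² - 2208 + 2*1²*(-46)) - 4563 = (360 + 15*1 - 2208 + 2*1*(-46)) - 4563 = (360 + 15 - 2208 - 92) - 4563 = -1925 - 4563 = -6488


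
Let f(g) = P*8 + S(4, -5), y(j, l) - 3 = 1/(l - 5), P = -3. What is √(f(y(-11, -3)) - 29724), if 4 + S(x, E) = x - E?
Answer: 7*I*√607 ≈ 172.46*I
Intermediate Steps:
S(x, E) = -4 + x - E (S(x, E) = -4 + (x - E) = -4 + x - E)
y(j, l) = 3 + 1/(-5 + l) (y(j, l) = 3 + 1/(l - 5) = 3 + 1/(-5 + l))
f(g) = -19 (f(g) = -3*8 + (-4 + 4 - 1*(-5)) = -24 + (-4 + 4 + 5) = -24 + 5 = -19)
√(f(y(-11, -3)) - 29724) = √(-19 - 29724) = √(-29743) = 7*I*√607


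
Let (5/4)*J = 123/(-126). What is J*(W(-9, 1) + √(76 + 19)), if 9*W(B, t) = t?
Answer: -82/945 - 82*√95/105 ≈ -7.6986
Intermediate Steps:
W(B, t) = t/9
J = -82/105 (J = 4*(123/(-126))/5 = 4*(123*(-1/126))/5 = (⅘)*(-41/42) = -82/105 ≈ -0.78095)
J*(W(-9, 1) + √(76 + 19)) = -82*((⅑)*1 + √(76 + 19))/105 = -82*(⅑ + √95)/105 = -82/945 - 82*√95/105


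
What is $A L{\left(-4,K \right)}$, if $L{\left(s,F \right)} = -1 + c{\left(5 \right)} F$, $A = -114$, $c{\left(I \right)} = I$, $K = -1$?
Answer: $684$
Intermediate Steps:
$L{\left(s,F \right)} = -1 + 5 F$
$A L{\left(-4,K \right)} = - 114 \left(-1 + 5 \left(-1\right)\right) = - 114 \left(-1 - 5\right) = \left(-114\right) \left(-6\right) = 684$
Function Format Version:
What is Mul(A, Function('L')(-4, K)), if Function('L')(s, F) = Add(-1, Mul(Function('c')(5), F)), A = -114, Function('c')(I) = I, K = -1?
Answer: 684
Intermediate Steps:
Function('L')(s, F) = Add(-1, Mul(5, F))
Mul(A, Function('L')(-4, K)) = Mul(-114, Add(-1, Mul(5, -1))) = Mul(-114, Add(-1, -5)) = Mul(-114, -6) = 684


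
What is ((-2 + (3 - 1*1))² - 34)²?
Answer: 1156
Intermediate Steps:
((-2 + (3 - 1*1))² - 34)² = ((-2 + (3 - 1))² - 34)² = ((-2 + 2)² - 34)² = (0² - 34)² = (0 - 34)² = (-34)² = 1156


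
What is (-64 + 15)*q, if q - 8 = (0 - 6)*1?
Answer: -98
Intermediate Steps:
q = 2 (q = 8 + (0 - 6)*1 = 8 - 6*1 = 8 - 6 = 2)
(-64 + 15)*q = (-64 + 15)*2 = -49*2 = -98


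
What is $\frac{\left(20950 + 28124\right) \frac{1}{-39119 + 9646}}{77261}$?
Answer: $- \frac{49074}{2277113453} \approx -2.1551 \cdot 10^{-5}$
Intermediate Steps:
$\frac{\left(20950 + 28124\right) \frac{1}{-39119 + 9646}}{77261} = \frac{49074}{-29473} \cdot \frac{1}{77261} = 49074 \left(- \frac{1}{29473}\right) \frac{1}{77261} = \left(- \frac{49074}{29473}\right) \frac{1}{77261} = - \frac{49074}{2277113453}$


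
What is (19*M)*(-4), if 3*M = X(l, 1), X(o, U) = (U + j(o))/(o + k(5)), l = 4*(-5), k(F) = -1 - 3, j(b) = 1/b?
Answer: 361/360 ≈ 1.0028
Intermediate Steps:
k(F) = -4
l = -20
X(o, U) = (U + 1/o)/(-4 + o) (X(o, U) = (U + 1/o)/(o - 4) = (U + 1/o)/(-4 + o))
M = -19/1440 (M = ((1 + 1*(-20))/((-20)*(-4 - 20)))/3 = (-1/20*(1 - 20)/(-24))/3 = (-1/20*(-1/24)*(-19))/3 = (1/3)*(-19/480) = -19/1440 ≈ -0.013194)
(19*M)*(-4) = (19*(-19/1440))*(-4) = -361/1440*(-4) = 361/360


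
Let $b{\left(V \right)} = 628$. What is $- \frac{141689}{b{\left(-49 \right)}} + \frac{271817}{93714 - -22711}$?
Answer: $- \frac{16325440749}{73114900} \approx -223.28$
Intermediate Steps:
$- \frac{141689}{b{\left(-49 \right)}} + \frac{271817}{93714 - -22711} = - \frac{141689}{628} + \frac{271817}{93714 - -22711} = \left(-141689\right) \frac{1}{628} + \frac{271817}{93714 + 22711} = - \frac{141689}{628} + \frac{271817}{116425} = - \frac{16325440749}{73114900}$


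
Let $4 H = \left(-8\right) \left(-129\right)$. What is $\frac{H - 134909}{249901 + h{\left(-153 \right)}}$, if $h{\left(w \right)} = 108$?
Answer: $- \frac{134651}{250009} \approx -0.53858$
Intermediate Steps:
$H = 258$ ($H = \frac{\left(-8\right) \left(-129\right)}{4} = \frac{1}{4} \cdot 1032 = 258$)
$\frac{H - 134909}{249901 + h{\left(-153 \right)}} = \frac{258 - 134909}{249901 + 108} = - \frac{134651}{250009}$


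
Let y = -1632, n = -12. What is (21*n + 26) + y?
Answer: -1858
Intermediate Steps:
(21*n + 26) + y = (21*(-12) + 26) - 1632 = (-252 + 26) - 1632 = -226 - 1632 = -1858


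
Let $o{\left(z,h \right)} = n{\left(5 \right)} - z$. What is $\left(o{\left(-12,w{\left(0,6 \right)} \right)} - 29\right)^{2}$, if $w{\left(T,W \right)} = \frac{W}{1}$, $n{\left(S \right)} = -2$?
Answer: $361$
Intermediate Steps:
$w{\left(T,W \right)} = W$ ($w{\left(T,W \right)} = W 1 = W$)
$o{\left(z,h \right)} = -2 - z$
$\left(o{\left(-12,w{\left(0,6 \right)} \right)} - 29\right)^{2} = \left(\left(-2 - -12\right) - 29\right)^{2} = \left(\left(-2 + 12\right) - 29\right)^{2} = \left(10 - 29\right)^{2} = \left(-19\right)^{2} = 361$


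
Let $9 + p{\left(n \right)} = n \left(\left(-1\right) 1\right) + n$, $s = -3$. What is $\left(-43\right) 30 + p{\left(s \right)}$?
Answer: $-1299$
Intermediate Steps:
$p{\left(n \right)} = -9$ ($p{\left(n \right)} = -9 + \left(n \left(\left(-1\right) 1\right) + n\right) = -9 + \left(n \left(-1\right) + n\right) = -9 + \left(- n + n\right) = -9 + 0 = -9$)
$\left(-43\right) 30 + p{\left(s \right)} = \left(-43\right) 30 - 9 = -1290 - 9 = -1299$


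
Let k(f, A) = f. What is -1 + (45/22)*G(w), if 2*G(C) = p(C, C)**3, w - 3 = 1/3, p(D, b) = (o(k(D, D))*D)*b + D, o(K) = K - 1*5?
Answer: -86175307/24057 ≈ -3582.1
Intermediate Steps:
o(K) = -5 + K (o(K) = K - 5 = -5 + K)
p(D, b) = D + D*b*(-5 + D) (p(D, b) = ((-5 + D)*D)*b + D = (D*(-5 + D))*b + D = D*b*(-5 + D) + D = D + D*b*(-5 + D))
w = 10/3 (w = 3 + 1/3 = 10/3 ≈ 3.3333)
G(C) = C**3*(1 + C*(-5 + C))**3/2 (G(C) = (C*(1 + C*(-5 + C)))**3/2 = (C**3*(1 + C*(-5 + C))**3)/2 = C**3*(1 + C*(-5 + C))**3/2)
-1 + (45/22)*G(w) = -1 + (45/22)*((10/3)**3*(1 + 10*(-5 + 10/3)/3)**3/2) = -1 + (45*(1/22))*((1/2)*(1000/27)*(1 + (10/3)*(-5/3))**3) = -1 + 45*((1/2)*(1000/27)*(1 - 50/9)**3)/22 = -1 + 45*((1/2)*(1000/27)*(-41/9)**3)/22 = -1 + 45*((1/2)*(1000/27)*(-68921/729))/22 = -1 + (45/22)*(-34460500/19683) = -1 - 86151250/24057 = -86175307/24057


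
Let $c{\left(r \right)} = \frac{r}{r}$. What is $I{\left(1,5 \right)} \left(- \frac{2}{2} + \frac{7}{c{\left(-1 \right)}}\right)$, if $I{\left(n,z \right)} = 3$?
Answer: $18$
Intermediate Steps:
$c{\left(r \right)} = 1$
$I{\left(1,5 \right)} \left(- \frac{2}{2} + \frac{7}{c{\left(-1 \right)}}\right) = 3 \left(- \frac{2}{2} + \frac{7}{1}\right) = 3 \left(\left(-2\right) \frac{1}{2} + 7 \cdot 1\right) = 3 \left(-1 + 7\right) = 3 \cdot 6 = 18$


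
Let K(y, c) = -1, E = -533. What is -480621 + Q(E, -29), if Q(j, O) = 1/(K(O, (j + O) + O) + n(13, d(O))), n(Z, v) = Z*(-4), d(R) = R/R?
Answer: -25472914/53 ≈ -4.8062e+5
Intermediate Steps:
d(R) = 1
n(Z, v) = -4*Z
Q(j, O) = -1/53 (Q(j, O) = 1/(-1 - 4*13) = 1/(-1 - 52) = 1/(-53) = -1/53)
-480621 + Q(E, -29) = -480621 - 1/53 = -25472914/53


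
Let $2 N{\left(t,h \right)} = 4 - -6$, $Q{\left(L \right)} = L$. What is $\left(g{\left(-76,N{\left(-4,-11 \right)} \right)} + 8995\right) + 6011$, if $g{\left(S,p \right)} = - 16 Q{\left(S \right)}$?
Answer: $16222$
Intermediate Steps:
$N{\left(t,h \right)} = 5$ ($N{\left(t,h \right)} = \frac{4 - -6}{2} = \frac{4 + 6}{2} = \frac{1}{2} \cdot 10 = 5$)
$g{\left(S,p \right)} = - 16 S$
$\left(g{\left(-76,N{\left(-4,-11 \right)} \right)} + 8995\right) + 6011 = \left(\left(-16\right) \left(-76\right) + 8995\right) + 6011 = \left(1216 + 8995\right) + 6011 = 10211 + 6011 = 16222$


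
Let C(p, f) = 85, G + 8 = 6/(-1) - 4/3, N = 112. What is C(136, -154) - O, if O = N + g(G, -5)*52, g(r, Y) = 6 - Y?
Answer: -599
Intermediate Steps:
G = -46/3 (G = -8 + (6/(-1) - 4/3) = -8 + (6*(-1) - 4*⅓) = -8 + (-6 - 4/3) = -8 - 22/3 = -46/3 ≈ -15.333)
O = 684 (O = 112 + (6 - 1*(-5))*52 = 112 + (6 + 5)*52 = 112 + 11*52 = 112 + 572 = 684)
C(136, -154) - O = 85 - 1*684 = 85 - 684 = -599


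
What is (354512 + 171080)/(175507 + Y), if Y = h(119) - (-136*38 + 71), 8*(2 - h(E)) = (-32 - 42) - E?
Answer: 4204736/1445041 ≈ 2.9098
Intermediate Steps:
h(E) = 45/4 + E/8 (h(E) = 2 - ((-32 - 42) - E)/8 = 2 - (-74 - E)/8 = 2 + (37/4 + E/8) = 45/4 + E/8)
Y = 40985/8 (Y = (45/4 + (1/8)*119) - (-136*38 + 71) = (45/4 + 119/8) - (-5168 + 71) = 209/8 - 1*(-5097) = 209/8 + 5097 = 40985/8 ≈ 5123.1)
(354512 + 171080)/(175507 + Y) = (354512 + 171080)/(175507 + 40985/8) = 525592/(1445041/8) = 525592*(8/1445041) = 4204736/1445041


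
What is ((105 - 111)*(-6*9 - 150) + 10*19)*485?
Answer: 685790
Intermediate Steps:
((105 - 111)*(-6*9 - 150) + 10*19)*485 = (-6*(-54 - 150) + 190)*485 = (-6*(-204) + 190)*485 = (1224 + 190)*485 = 1414*485 = 685790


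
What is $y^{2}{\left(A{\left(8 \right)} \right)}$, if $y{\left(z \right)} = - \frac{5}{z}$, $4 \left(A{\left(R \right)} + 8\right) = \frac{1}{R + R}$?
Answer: $\frac{102400}{261121} \approx 0.39216$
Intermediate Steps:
$A{\left(R \right)} = -8 + \frac{1}{8 R}$ ($A{\left(R \right)} = -8 + \frac{1}{4 \left(R + R\right)} = -8 + \frac{1}{4 \cdot 2 R} = -8 + \frac{\frac{1}{2} \frac{1}{R}}{4} = -8 + \frac{1}{8 R}$)
$y^{2}{\left(A{\left(8 \right)} \right)} = \left(- \frac{5}{-8 + \frac{1}{8 \cdot 8}}\right)^{2} = \left(- \frac{5}{-8 + \frac{1}{8} \cdot \frac{1}{8}}\right)^{2} = \left(- \frac{5}{-8 + \frac{1}{64}}\right)^{2} = \left(- \frac{5}{- \frac{511}{64}}\right)^{2} = \left(\left(-5\right) \left(- \frac{64}{511}\right)\right)^{2} = \left(\frac{320}{511}\right)^{2} = \frac{102400}{261121}$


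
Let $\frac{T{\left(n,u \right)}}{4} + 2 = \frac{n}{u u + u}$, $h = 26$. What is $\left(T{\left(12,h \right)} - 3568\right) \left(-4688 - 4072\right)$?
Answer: $\frac{1221681280}{39} \approx 3.1325 \cdot 10^{7}$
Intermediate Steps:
$T{\left(n,u \right)} = -8 + \frac{4 n}{u + u^{2}}$ ($T{\left(n,u \right)} = -8 + 4 \frac{n}{u u + u} = -8 + 4 \frac{n}{u^{2} + u} = -8 + 4 \frac{n}{u + u^{2}} = -8 + \frac{4 n}{u + u^{2}}$)
$\left(T{\left(12,h \right)} - 3568\right) \left(-4688 - 4072\right) = \left(\frac{4 \left(12 - 52 - 2 \cdot 26^{2}\right)}{26 \left(1 + 26\right)} - 3568\right) \left(-4688 - 4072\right) = \left(4 \cdot \frac{1}{26} \cdot \frac{1}{27} \left(12 - 52 - 1352\right) - 3568\right) \left(-8760\right) = \left(4 \cdot \frac{1}{26} \cdot \frac{1}{27} \left(-1392\right) - 3568\right) \left(-8760\right) = \left(- \frac{928}{117} - 3568\right) \left(-8760\right) = \left(- \frac{418384}{117}\right) \left(-8760\right) = \frac{1221681280}{39}$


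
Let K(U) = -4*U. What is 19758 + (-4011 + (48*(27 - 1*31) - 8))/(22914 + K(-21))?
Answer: 454390273/22998 ≈ 19758.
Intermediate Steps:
19758 + (-4011 + (48*(27 - 1*31) - 8))/(22914 + K(-21)) = 19758 + (-4011 + (48*(27 - 1*31) - 8))/(22914 - 4*(-21)) = 19758 + (-4011 + (48*(27 - 31) - 8))/(22914 + 84) = 19758 + (-4011 + (48*(-4) - 8))/22998 = 19758 + (-4011 + (-192 - 8))*(1/22998) = 19758 + (-4011 - 200)*(1/22998) = 19758 - 4211*1/22998 = 19758 - 4211/22998 = 454390273/22998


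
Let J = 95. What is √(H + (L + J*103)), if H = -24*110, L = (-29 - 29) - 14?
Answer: √7073 ≈ 84.101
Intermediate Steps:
L = -72 (L = -58 - 14 = -72)
H = -2640
√(H + (L + J*103)) = √(-2640 + (-72 + 95*103)) = √(-2640 + (-72 + 9785)) = √(-2640 + 9713) = √7073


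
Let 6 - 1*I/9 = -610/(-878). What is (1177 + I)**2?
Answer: 289082576896/192721 ≈ 1.5000e+6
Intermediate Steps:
I = 20961/439 (I = 54 - (-5490)/(-878) = 54 - (-5490)*(-1)/878 = 54 - 9*305/439 = 54 - 2745/439 = 20961/439 ≈ 47.747)
(1177 + I)**2 = (1177 + 20961/439)**2 = (537664/439)**2 = 289082576896/192721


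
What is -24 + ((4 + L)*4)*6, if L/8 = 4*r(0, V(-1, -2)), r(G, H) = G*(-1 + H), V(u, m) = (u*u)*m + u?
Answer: 72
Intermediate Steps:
V(u, m) = u + m*u**2 (V(u, m) = u**2*m + u = m*u**2 + u = u + m*u**2)
L = 0 (L = 8*(4*(0*(-1 - (1 - 2*(-1))))) = 8*(4*(0*(-1 - (1 + 2)))) = 8*(4*(0*(-1 - 1*3))) = 8*(4*(0*(-1 - 3))) = 8*(4*(0*(-4))) = 8*(4*0) = 8*0 = 0)
-24 + ((4 + L)*4)*6 = -24 + ((4 + 0)*4)*6 = -24 + (4*4)*6 = -24 + 16*6 = -24 + 96 = 72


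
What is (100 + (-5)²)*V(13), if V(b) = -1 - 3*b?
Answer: -5000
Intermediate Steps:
(100 + (-5)²)*V(13) = (100 + (-5)²)*(-1 - 3*13) = (100 + 25)*(-1 - 39) = 125*(-40) = -5000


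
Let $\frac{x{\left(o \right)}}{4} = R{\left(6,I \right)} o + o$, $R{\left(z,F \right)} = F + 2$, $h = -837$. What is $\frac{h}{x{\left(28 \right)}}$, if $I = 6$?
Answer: $- \frac{93}{112} \approx -0.83036$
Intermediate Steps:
$R{\left(z,F \right)} = 2 + F$
$x{\left(o \right)} = 36 o$ ($x{\left(o \right)} = 4 \left(\left(2 + 6\right) o + o\right) = 4 \left(8 o + o\right) = 4 \cdot 9 o = 36 o$)
$\frac{h}{x{\left(28 \right)}} = - \frac{837}{36 \cdot 28} = - \frac{837}{1008} = \left(-837\right) \frac{1}{1008} = - \frac{93}{112}$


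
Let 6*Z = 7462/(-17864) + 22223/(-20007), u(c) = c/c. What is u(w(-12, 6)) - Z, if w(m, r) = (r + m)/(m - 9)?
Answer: 192193871/153173592 ≈ 1.2547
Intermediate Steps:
w(m, r) = (m + r)/(-9 + m)
u(c) = 1
Z = -39020279/153173592 (Z = (7462/(-17864) + 22223/(-20007))/6 = (7462*(-1/17864) + 22223*(-1/20007))/6 = (-533/1276 - 22223/20007)/6 = (1/6)*(-39020279/25528932) = -39020279/153173592 ≈ -0.25475)
u(w(-12, 6)) - Z = 1 - 1*(-39020279/153173592) = 1 + 39020279/153173592 = 192193871/153173592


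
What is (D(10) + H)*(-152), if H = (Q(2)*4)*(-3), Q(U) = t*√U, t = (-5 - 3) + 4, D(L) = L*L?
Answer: -15200 - 7296*√2 ≈ -25518.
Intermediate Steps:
D(L) = L²
t = -4 (t = -8 + 4 = -4)
Q(U) = -4*√U
H = 48*√2 (H = (-4*√2*4)*(-3) = -16*√2*(-3) = 48*√2 ≈ 67.882)
(D(10) + H)*(-152) = (10² + 48*√2)*(-152) = (100 + 48*√2)*(-152) = -15200 - 7296*√2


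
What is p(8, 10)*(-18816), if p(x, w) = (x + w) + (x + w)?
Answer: -677376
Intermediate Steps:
p(x, w) = 2*w + 2*x (p(x, w) = (w + x) + (w + x) = 2*w + 2*x)
p(8, 10)*(-18816) = (2*10 + 2*8)*(-18816) = (20 + 16)*(-18816) = 36*(-18816) = -677376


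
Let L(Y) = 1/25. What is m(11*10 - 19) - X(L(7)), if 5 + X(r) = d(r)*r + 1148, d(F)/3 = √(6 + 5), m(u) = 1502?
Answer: 359 - 3*√11/25 ≈ 358.60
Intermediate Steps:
L(Y) = 1/25
d(F) = 3*√11 (d(F) = 3*√(6 + 5) = 3*√11)
X(r) = 1143 + 3*r*√11 (X(r) = -5 + ((3*√11)*r + 1148) = -5 + (3*r*√11 + 1148) = -5 + (1148 + 3*r*√11) = 1143 + 3*r*√11)
m(11*10 - 19) - X(L(7)) = 1502 - (1143 + 3*(1/25)*√11) = 1502 - (1143 + 3*√11/25) = 1502 + (-1143 - 3*√11/25) = 359 - 3*√11/25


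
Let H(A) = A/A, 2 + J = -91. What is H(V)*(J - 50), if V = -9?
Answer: -143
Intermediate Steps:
J = -93 (J = -2 - 91 = -93)
H(A) = 1
H(V)*(J - 50) = 1*(-93 - 50) = 1*(-143) = -143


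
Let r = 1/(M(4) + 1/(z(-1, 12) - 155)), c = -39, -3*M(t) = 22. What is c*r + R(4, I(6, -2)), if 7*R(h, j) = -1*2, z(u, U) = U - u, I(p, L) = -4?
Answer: 110044/21889 ≈ 5.0274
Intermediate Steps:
M(t) = -22/3 (M(t) = -⅓*22 = -22/3)
R(h, j) = -2/7 (R(h, j) = (-1*2)/7 = (⅐)*(-2) = -2/7)
r = -426/3127 (r = 1/(-22/3 + 1/((12 - 1*(-1)) - 155)) = 1/(-22/3 + 1/((12 + 1) - 155)) = 1/(-22/3 + 1/(13 - 155)) = 1/(-22/3 + 1/(-142)) = 1/(-22/3 - 1/142) = 1/(-3127/426) = -426/3127 ≈ -0.13623)
c*r + R(4, I(6, -2)) = -39*(-426/3127) - 2/7 = 16614/3127 - 2/7 = 110044/21889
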